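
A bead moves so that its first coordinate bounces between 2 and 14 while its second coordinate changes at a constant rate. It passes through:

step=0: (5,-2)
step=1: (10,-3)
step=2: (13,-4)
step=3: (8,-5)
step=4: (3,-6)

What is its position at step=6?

(11,-8)

The first coordinate reflects between 2 and 14, moving 5 per step.
  step 5: 3 → 6
  step 6: 6 → 11
The second coordinate changes by -1 each step: at step 6 it is -8.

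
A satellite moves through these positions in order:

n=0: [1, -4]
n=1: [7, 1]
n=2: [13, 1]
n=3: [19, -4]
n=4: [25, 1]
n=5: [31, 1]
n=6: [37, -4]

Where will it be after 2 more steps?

[49, 1]

The first coordinate changes by +6 each step, so at step 8 it is 1 + 8·(6) = 49.
The second coordinate repeats the cycle [-4, 1, 1] with period 3; step 8 mod 3 = 2, giving 1.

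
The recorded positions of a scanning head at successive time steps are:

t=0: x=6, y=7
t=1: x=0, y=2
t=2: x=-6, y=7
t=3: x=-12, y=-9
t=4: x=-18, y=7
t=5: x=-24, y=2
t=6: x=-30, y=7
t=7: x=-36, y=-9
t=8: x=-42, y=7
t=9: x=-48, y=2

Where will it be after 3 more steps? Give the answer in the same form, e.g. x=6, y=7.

X: linear, -6 per step → -66 at step 12.
Y: cycles through 7, 2, 7, -9 every 4 steps. Step 12 lands at position 0 of the cycle → 7.

x=-66, y=7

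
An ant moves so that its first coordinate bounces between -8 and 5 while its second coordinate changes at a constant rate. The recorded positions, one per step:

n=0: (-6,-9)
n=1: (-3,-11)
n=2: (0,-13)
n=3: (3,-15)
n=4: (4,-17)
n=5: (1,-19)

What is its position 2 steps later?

The first coordinate reflects between -8 and 5, moving 3 per step.
  step 6: 1 → -2
  step 7: -2 → -5
The second coordinate changes by -2 each step: at step 7 it is -23.

(-5,-23)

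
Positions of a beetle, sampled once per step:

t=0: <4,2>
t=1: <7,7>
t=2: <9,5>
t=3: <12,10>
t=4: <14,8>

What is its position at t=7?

<22,16>

Step-to-step displacements: <+3,+5>, <+2,-2>, <+3,+5>, <+2,-2> — a repeating cycle of length 2.
step 5: apply <+3,+5> → <17,13>
step 6: apply <+2,-2> → <19,11>
step 7: apply <+3,+5> → <22,16>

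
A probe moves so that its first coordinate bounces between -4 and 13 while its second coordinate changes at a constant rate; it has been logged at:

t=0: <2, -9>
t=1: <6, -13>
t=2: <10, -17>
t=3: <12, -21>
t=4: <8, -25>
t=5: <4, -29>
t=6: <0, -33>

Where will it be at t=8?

<0, -41>

The first coordinate travels 4 per step and bounces off the walls at -4 and 13.
  step 7: 0 → -4
  step 8: -4 → 0
The second coordinate changes by -4 each step: at step 8 it is -41.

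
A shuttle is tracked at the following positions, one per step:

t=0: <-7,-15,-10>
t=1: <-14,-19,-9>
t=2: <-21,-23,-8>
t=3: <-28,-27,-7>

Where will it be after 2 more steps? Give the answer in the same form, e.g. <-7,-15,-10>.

Each step adds <-7,-4,+1> to the position.
step 4: <-28,-27,-7> + <-7,-4,+1> → <-35,-31,-6>
step 5: <-35,-31,-6> + <-7,-4,+1> → <-42,-35,-5>

<-42,-35,-5>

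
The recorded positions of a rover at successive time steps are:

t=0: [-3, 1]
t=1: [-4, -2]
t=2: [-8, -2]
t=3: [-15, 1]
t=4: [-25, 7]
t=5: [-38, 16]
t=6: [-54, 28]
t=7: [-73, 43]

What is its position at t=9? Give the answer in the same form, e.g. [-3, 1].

[-120, 82]

Successive displacements: [-1, -3], [-4, +0], [-7, +3], [-10, +6], [-13, +9], [-16, +12], [-19, +15] — each changes by [-3, +3].
step 8: [-73, 43] + [-22, +18] → [-95, 61]
step 9: [-95, 61] + [-25, +21] → [-120, 82]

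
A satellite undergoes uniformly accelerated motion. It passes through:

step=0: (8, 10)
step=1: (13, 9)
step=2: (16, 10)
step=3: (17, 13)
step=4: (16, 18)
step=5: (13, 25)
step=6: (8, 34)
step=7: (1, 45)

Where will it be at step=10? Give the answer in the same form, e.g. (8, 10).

(-32, 90)

Successive displacements: (+5, -1), (+3, +1), (+1, +3), (-1, +5), (-3, +7), (-5, +9), (-7, +11) — each changes by (-2, +2).
step 8: (1, 45) + (-9, +13) → (-8, 58)
step 9: (-8, 58) + (-11, +15) → (-19, 73)
step 10: (-19, 73) + (-13, +17) → (-32, 90)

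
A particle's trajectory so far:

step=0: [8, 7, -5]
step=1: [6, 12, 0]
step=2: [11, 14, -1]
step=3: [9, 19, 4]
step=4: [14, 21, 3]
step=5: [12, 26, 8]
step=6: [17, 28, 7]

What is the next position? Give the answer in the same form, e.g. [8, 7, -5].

[15, 33, 12]

Step-to-step displacements: [-2, +5, +5], [+5, +2, -1], [-2, +5, +5], [+5, +2, -1], [-2, +5, +5], [+5, +2, -1] — a repeating cycle of length 2.
step 7: apply [-2, +5, +5] → [15, 33, 12]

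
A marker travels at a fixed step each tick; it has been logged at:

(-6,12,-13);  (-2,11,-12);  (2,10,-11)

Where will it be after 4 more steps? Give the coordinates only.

Each step adds (+4,-1,+1) to the position.
step 3: (2,10,-11) + (+4,-1,+1) → (6,9,-10)
step 4: (6,9,-10) + (+4,-1,+1) → (10,8,-9)
step 5: (10,8,-9) + (+4,-1,+1) → (14,7,-8)
step 6: (14,7,-8) + (+4,-1,+1) → (18,6,-7)

(18,6,-7)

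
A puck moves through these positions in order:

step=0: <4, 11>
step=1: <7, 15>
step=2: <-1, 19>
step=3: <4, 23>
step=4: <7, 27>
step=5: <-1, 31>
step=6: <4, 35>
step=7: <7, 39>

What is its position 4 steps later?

<-1, 55>

First: cycles through 4, 7, -1 every 3 steps. Step 11 lands at position 2 of the cycle → -1.
Second: linear, +4 per step → 55 at step 11.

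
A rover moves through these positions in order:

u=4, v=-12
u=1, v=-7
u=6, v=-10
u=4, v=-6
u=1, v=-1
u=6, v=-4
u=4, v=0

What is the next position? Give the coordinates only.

Differencing gives (-3, +5), (+5, -3), (-2, +4), (-3, +5), (+5, -3), (-2, +4). This is the pattern (-3, +5), (+5, -3), (-2, +4) repeated.
step 7: apply (-3, +5) → u=1, v=5

u=1, v=5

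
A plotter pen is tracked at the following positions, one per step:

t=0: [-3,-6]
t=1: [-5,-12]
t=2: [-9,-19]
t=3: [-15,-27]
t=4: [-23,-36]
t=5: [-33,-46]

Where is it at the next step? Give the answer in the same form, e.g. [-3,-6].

[-45,-57]

Taking differences between consecutive positions: [-2,-6], [-4,-7], [-6,-8], [-8,-9], [-10,-10]. These grow by [-2,-1] each step.
step 6: [-33,-46] + [-12,-11] → [-45,-57]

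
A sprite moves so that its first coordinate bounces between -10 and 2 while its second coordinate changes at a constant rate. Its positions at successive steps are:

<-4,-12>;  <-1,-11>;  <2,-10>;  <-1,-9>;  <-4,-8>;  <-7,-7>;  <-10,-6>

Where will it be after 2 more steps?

The first coordinate reflects between -10 and 2, moving 3 per step.
  step 7: -10 → -7
  step 8: -7 → -4
The second coordinate changes by +1 each step: at step 8 it is -4.

<-4,-4>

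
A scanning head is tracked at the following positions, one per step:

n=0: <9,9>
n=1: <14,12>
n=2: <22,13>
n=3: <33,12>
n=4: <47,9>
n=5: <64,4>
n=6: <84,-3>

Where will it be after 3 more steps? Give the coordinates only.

<162,-36>

First differences are <+5,+3>, <+8,+1>, <+11,-1>, <+14,-3>, <+17,-5>, <+20,-7>; their common second difference is <+3,-2> (constant acceleration).
step 7: <84,-3> + <+23,-9> → <107,-12>
step 8: <107,-12> + <+26,-11> → <133,-23>
step 9: <133,-23> + <+29,-13> → <162,-36>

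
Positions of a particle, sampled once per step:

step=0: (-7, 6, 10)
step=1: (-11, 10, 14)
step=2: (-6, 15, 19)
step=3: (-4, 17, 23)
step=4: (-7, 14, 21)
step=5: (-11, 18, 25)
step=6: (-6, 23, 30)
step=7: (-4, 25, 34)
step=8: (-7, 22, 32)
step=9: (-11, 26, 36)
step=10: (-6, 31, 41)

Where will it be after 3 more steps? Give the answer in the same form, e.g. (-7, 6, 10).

Step-to-step displacements: (-4, +4, +4), (+5, +5, +5), (+2, +2, +4), (-3, -3, -2), (-4, +4, +4), (+5, +5, +5), (+2, +2, +4), (-3, -3, -2), (-4, +4, +4), (+5, +5, +5) — a repeating cycle of length 4.
step 11: apply (+2, +2, +4) → (-4, 33, 45)
step 12: apply (-3, -3, -2) → (-7, 30, 43)
step 13: apply (-4, +4, +4) → (-11, 34, 47)

(-11, 34, 47)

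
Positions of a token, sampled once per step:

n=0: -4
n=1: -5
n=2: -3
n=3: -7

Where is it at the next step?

1

Step-to-step displacements: -1, +2, -4; each is -2× the previous.
step 4: -7 + 8 → 1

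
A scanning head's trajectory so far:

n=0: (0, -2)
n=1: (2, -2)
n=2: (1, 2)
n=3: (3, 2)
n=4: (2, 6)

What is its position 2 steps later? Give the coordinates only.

Differencing gives (+2, +0), (-1, +4), (+2, +0), (-1, +4). This is the pattern (+2, +0), (-1, +4) repeated.
step 5: apply (+2, +0) → (4, 6)
step 6: apply (-1, +4) → (3, 10)

(3, 10)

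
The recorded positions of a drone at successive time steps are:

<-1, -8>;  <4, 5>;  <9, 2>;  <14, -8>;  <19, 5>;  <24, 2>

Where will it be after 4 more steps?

<44, -8>

The first coordinate changes by +5 each step, so at step 9 it is -1 + 9·(5) = 44.
The second coordinate repeats the cycle [-8, 5, 2] with period 3; step 9 mod 3 = 0, giving -8.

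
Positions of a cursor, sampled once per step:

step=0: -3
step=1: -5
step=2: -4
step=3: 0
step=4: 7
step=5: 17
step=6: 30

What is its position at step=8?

First differences are -2, +1, +4, +7, +10, +13; their common second difference is +3 (constant acceleration).
step 7: 30 + 16 → 46
step 8: 46 + 19 → 65

65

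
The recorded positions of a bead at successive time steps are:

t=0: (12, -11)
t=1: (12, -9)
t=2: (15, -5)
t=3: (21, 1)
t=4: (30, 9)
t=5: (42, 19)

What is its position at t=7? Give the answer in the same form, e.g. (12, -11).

First differences are (+0, +2), (+3, +4), (+6, +6), (+9, +8), (+12, +10); their common second difference is (+3, +2) (constant acceleration).
step 6: (42, 19) + (+15, +12) → (57, 31)
step 7: (57, 31) + (+18, +14) → (75, 45)

(75, 45)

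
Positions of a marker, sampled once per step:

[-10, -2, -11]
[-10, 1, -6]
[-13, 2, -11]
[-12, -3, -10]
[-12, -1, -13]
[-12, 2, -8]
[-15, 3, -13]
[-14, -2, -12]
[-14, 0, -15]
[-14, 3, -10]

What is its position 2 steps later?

[-16, -1, -14]

Step-to-step displacements: [+0, +3, +5], [-3, +1, -5], [+1, -5, +1], [+0, +2, -3], [+0, +3, +5], [-3, +1, -5], [+1, -5, +1], [+0, +2, -3], [+0, +3, +5] — a repeating cycle of length 4.
step 10: apply [-3, +1, -5] → [-17, 4, -15]
step 11: apply [+1, -5, +1] → [-16, -1, -14]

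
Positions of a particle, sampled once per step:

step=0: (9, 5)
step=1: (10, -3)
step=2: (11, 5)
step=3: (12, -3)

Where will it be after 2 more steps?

(14, -3)

First: linear, +1 per step → 14 at step 5.
Second: cycles through 5, -3 every 2 steps. Step 5 lands at position 1 of the cycle → -3.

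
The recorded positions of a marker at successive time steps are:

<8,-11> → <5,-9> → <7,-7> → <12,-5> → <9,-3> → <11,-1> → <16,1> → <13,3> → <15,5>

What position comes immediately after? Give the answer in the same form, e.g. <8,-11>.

Differencing gives <-3,+2>, <+2,+2>, <+5,+2>, <-3,+2>, <+2,+2>, <+5,+2>, <-3,+2>, <+2,+2>. This is the pattern <-3,+2>, <+2,+2>, <+5,+2> repeated.
step 9: apply <+5,+2> → <20,7>

<20,7>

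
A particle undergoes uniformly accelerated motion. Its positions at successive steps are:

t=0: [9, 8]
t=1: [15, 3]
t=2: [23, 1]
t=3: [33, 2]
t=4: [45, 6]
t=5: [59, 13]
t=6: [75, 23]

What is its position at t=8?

Successive displacements: [+6, -5], [+8, -2], [+10, +1], [+12, +4], [+14, +7], [+16, +10] — each changes by [+2, +3].
step 7: [75, 23] + [+18, +13] → [93, 36]
step 8: [93, 36] + [+20, +16] → [113, 52]

[113, 52]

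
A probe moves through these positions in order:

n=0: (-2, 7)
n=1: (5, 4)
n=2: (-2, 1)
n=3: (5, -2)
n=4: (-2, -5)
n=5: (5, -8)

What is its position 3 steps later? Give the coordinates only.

(-2, -17)

First: cycles through -2, 5 every 2 steps. Step 8 lands at position 0 of the cycle → -2.
Second: linear, -3 per step → -17 at step 8.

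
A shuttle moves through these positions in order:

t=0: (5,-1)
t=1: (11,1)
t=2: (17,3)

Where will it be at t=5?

Each step adds (+6,+2) to the position.
step 3: (17,3) + (+6,+2) → (23,5)
step 4: (23,5) + (+6,+2) → (29,7)
step 5: (29,7) + (+6,+2) → (35,9)

(35,9)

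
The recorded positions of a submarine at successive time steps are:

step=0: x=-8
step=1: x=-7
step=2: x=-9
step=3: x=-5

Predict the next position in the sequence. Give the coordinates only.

Step-to-step displacements: +1, -2, +4; each is -2× the previous.
step 4: -5 − 8 → x=-13

x=-13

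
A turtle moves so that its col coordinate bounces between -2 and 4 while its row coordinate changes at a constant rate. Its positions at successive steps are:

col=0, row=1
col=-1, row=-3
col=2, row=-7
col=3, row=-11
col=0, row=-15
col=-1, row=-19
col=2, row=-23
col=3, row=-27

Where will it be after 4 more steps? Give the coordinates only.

col=3, row=-43

The col coordinate reflects between -2 and 4, moving 3 per step.
  step 8: 3 → 0
  step 9: 0 → -1
  step 10: -1 → 2
  step 11: 2 → 3
The row coordinate changes by -4 each step: at step 11 it is -43.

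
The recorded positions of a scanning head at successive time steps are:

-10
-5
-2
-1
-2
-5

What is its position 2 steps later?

Taking differences between consecutive positions: +5, +3, +1, -1, -3. These grow by -2 each step.
step 6: -5 − 5 → -10
step 7: -10 − 7 → -17

-17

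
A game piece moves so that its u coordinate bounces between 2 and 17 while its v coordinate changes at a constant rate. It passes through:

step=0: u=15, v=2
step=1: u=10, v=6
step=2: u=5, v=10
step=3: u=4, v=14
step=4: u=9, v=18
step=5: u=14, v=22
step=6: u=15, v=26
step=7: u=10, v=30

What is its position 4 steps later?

The u coordinate travels 5 per step and bounces off the walls at 2 and 17.
  step 8: 10 → 5
  step 9: 5 → 4
  step 10: 4 → 9
  step 11: 9 → 14
The v coordinate changes by +4 each step: at step 11 it is 46.

u=14, v=46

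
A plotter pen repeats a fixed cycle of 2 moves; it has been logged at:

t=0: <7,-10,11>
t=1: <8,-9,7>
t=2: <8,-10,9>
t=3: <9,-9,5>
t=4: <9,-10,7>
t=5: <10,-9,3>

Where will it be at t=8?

<11,-10,3>

Step-to-step displacements: <+1,+1,-4>, <+0,-1,+2>, <+1,+1,-4>, <+0,-1,+2>, <+1,+1,-4> — a repeating cycle of length 2.
step 6: apply <+0,-1,+2> → <10,-10,5>
step 7: apply <+1,+1,-4> → <11,-9,1>
step 8: apply <+0,-1,+2> → <11,-10,3>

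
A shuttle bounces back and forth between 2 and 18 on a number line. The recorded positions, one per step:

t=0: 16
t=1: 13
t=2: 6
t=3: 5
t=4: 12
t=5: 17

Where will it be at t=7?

The value reflects between 2 and 18, moving 7 per step.
  step 6: 17 → 10
  step 7: 10 → 3

3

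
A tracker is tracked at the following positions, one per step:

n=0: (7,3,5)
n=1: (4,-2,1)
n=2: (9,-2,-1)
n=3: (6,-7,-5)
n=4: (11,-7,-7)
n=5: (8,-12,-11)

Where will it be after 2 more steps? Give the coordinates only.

(10,-17,-17)

The moves between consecutive positions are (-3,-5,-4), (+5,+0,-2), (-3,-5,-4), (+5,+0,-2), (-3,-5,-4); they repeat the 2-cycle [(-3,-5,-4), (+5,+0,-2)].
step 6: apply (+5,+0,-2) → (13,-12,-13)
step 7: apply (-3,-5,-4) → (10,-17,-17)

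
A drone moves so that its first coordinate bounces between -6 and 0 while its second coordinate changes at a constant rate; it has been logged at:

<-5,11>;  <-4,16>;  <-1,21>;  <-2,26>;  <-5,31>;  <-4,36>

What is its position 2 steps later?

The first coordinate reflects between -6 and 0, moving 3 per step.
  step 6: -4 → -1
  step 7: -1 → -2
The second coordinate changes by +5 each step: at step 7 it is 46.

<-2,46>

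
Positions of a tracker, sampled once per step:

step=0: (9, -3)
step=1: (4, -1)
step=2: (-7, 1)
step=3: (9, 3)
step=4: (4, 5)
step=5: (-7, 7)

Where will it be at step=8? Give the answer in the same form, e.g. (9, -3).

The first coordinate repeats the cycle [9, 4, -7] with period 3; step 8 mod 3 = 2, giving -7.
The second coordinate changes by +2 each step, so at step 8 it is -3 + 8·(2) = 13.

(-7, 13)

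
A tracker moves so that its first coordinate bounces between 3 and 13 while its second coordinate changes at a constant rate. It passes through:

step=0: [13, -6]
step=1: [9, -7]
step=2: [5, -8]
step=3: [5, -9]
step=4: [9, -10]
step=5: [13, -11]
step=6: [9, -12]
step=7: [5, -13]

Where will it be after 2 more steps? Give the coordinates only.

[9, -15]

The first coordinate travels 4 per step and bounces off the walls at 3 and 13.
  step 8: 5 → 5
  step 9: 5 → 9
The second coordinate changes by -1 each step: at step 9 it is -15.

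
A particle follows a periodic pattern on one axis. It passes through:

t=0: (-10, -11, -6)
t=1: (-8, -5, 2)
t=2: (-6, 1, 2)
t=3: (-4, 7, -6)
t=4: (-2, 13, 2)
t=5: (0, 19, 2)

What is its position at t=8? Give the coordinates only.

First: linear, +2 per step → 6 at step 8.
Second: linear, +6 per step → 37 at step 8.
Third: cycles through -6, 2, 2 every 3 steps. Step 8 lands at position 2 of the cycle → 2.

(6, 37, 2)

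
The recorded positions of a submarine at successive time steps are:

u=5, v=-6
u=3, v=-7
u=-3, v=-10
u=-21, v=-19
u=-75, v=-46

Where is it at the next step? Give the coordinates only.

The jumps are (-2, -1), (-6, -3), (-18, -9), (-54, -27) — a geometric progression with ratio 3.
step 5: u=-75, v=-46 + (-162, -81) → u=-237, v=-127

u=-237, v=-127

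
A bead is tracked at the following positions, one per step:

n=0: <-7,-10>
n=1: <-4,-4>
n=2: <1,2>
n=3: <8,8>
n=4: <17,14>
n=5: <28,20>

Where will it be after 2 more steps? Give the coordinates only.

<56,32>

Successive displacements: <+3,+6>, <+5,+6>, <+7,+6>, <+9,+6>, <+11,+6> — each changes by <+2,+0>.
step 6: <28,20> + <+13,+6> → <41,26>
step 7: <41,26> + <+15,+6> → <56,32>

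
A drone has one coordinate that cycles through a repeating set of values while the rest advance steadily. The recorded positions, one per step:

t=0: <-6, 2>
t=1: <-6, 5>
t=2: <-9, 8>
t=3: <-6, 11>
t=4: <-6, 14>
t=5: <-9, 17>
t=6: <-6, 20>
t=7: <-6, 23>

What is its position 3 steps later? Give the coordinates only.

<-6, 32>

First: cycles through -6, -6, -9 every 3 steps. Step 10 lands at position 1 of the cycle → -6.
Second: linear, +3 per step → 32 at step 10.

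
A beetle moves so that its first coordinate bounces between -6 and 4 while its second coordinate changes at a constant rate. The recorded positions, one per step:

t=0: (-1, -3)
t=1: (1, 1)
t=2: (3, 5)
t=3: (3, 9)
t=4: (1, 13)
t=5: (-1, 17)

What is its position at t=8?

The first coordinate reflects between -6 and 4, moving 2 per step.
  step 6: -1 → -3
  step 7: -3 → -5
  step 8: -5 → -5
The second coordinate changes by +4 each step: at step 8 it is 29.

(-5, 29)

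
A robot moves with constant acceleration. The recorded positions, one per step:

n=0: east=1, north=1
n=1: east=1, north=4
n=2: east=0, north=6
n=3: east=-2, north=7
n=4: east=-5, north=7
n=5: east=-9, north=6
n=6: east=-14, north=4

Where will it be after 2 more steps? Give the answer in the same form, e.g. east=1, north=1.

Successive displacements: (+0, +3), (-1, +2), (-2, +1), (-3, +0), (-4, -1), (-5, -2) — each changes by (-1, -1).
step 7: east=-14, north=4 + (-6, -3) → east=-20, north=1
step 8: east=-20, north=1 + (-7, -4) → east=-27, north=-3

east=-27, north=-3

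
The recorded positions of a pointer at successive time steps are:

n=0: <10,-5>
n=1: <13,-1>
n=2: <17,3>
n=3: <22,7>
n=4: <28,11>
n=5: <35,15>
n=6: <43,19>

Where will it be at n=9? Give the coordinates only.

<73,31>

Successive displacements: <+3,+4>, <+4,+4>, <+5,+4>, <+6,+4>, <+7,+4>, <+8,+4> — each changes by <+1,+0>.
step 7: <43,19> + <+9,+4> → <52,23>
step 8: <52,23> + <+10,+4> → <62,27>
step 9: <62,27> + <+11,+4> → <73,31>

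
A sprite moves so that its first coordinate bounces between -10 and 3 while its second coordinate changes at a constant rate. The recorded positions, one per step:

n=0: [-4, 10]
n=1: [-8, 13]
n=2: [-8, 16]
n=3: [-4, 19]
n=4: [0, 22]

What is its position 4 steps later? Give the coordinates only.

The first coordinate reflects between -10 and 3, moving 4 per step.
  step 5: 0 → 2
  step 6: 2 → -2
  step 7: -2 → -6
  step 8: -6 → -10
The second coordinate changes by +3 each step: at step 8 it is 34.

[-10, 34]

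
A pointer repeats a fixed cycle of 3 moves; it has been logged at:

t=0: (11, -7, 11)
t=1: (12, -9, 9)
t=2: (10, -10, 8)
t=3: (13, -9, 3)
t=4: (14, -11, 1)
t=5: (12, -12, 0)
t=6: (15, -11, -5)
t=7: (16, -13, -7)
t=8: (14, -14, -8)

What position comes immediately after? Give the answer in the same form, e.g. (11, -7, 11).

(17, -13, -13)

Step-to-step displacements: (+1, -2, -2), (-2, -1, -1), (+3, +1, -5), (+1, -2, -2), (-2, -1, -1), (+3, +1, -5), (+1, -2, -2), (-2, -1, -1) — a repeating cycle of length 3.
step 9: apply (+3, +1, -5) → (17, -13, -13)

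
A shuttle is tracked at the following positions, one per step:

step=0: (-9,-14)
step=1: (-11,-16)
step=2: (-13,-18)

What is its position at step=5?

Constant displacement of (-2,-2) per step.
step 3: (-13,-18) + (-2,-2) → (-15,-20)
step 4: (-15,-20) + (-2,-2) → (-17,-22)
step 5: (-17,-22) + (-2,-2) → (-19,-24)

(-19,-24)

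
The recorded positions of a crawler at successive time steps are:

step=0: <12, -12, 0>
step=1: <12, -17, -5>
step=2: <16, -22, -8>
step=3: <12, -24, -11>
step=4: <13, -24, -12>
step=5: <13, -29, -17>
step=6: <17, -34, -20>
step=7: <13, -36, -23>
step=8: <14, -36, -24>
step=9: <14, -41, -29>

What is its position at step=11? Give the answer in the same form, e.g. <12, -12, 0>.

Differencing gives <+0, -5, -5>, <+4, -5, -3>, <-4, -2, -3>, <+1, +0, -1>, <+0, -5, -5>, <+4, -5, -3>, <-4, -2, -3>, <+1, +0, -1>, <+0, -5, -5>. This is the pattern <+0, -5, -5>, <+4, -5, -3>, <-4, -2, -3>, <+1, +0, -1> repeated.
step 10: apply <+4, -5, -3> → <18, -46, -32>
step 11: apply <-4, -2, -3> → <14, -48, -35>

<14, -48, -35>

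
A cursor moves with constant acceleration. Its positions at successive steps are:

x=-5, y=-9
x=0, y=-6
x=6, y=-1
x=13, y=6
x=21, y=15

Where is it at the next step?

x=30, y=26

Taking differences between consecutive positions: (+5,+3), (+6,+5), (+7,+7), (+8,+9). These grow by (+1,+2) each step.
step 5: x=21, y=15 + (+9,+11) → x=30, y=26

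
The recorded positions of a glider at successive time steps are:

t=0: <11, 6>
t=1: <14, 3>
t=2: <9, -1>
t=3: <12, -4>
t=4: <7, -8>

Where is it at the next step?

The moves between consecutive positions are <+3, -3>, <-5, -4>, <+3, -3>, <-5, -4>; they repeat the 2-cycle [<+3, -3>, <-5, -4>].
step 5: apply <+3, -3> → <10, -11>

<10, -11>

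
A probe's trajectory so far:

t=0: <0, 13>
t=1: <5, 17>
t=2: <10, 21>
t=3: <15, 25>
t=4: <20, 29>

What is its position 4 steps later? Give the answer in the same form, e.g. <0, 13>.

<40, 45>

Each step adds <+5, +4> to the position.
step 5: <20, 29> + <+5, +4> → <25, 33>
step 6: <25, 33> + <+5, +4> → <30, 37>
step 7: <30, 37> + <+5, +4> → <35, 41>
step 8: <35, 41> + <+5, +4> → <40, 45>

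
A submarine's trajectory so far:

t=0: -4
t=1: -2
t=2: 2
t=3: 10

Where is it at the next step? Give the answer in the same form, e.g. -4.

26

Consecutive displacements +2, +4, +8 scale by a factor of 2 each step.
step 4: 10 + 16 → 26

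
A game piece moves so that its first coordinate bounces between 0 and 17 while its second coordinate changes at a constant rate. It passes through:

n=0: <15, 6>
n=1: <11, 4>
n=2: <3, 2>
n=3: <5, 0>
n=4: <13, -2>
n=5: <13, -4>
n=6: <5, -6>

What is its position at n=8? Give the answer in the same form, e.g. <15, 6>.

<11, -10>

The first coordinate travels 8 per step and bounces off the walls at 0 and 17.
  step 7: 5 → 3
  step 8: 3 → 11
The second coordinate changes by -2 each step: at step 8 it is -10.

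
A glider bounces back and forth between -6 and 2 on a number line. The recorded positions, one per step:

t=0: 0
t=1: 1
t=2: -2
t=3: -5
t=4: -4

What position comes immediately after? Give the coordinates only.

The value reflects between -6 and 2, moving 3 per step.
  step 5: -4 → -1

-1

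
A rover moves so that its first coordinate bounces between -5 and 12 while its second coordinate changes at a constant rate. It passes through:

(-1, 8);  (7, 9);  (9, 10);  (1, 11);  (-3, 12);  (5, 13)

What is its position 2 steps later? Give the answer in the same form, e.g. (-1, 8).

The first coordinate travels 8 per step and bounces off the walls at -5 and 12.
  step 6: 5 → 11
  step 7: 11 → 3
The second coordinate changes by +1 each step: at step 7 it is 15.

(3, 15)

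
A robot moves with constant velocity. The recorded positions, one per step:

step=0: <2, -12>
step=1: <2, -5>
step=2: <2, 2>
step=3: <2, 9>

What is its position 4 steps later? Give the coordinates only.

The position changes by <+0, +7> every step.
step 4: <2, 9> + <+0, +7> → <2, 16>
step 5: <2, 16> + <+0, +7> → <2, 23>
step 6: <2, 23> + <+0, +7> → <2, 30>
step 7: <2, 30> + <+0, +7> → <2, 37>

<2, 37>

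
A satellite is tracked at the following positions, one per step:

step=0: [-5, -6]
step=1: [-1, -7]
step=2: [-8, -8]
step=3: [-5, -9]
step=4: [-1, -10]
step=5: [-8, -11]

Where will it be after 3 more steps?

[-8, -14]

First: cycles through -5, -1, -8 every 3 steps. Step 8 lands at position 2 of the cycle → -8.
Second: linear, -1 per step → -14 at step 8.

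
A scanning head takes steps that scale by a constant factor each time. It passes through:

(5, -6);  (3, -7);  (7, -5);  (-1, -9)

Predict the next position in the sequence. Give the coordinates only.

(15, -1)

The jumps are (-2, -1), (+4, +2), (-8, -4) — a geometric progression with ratio -2.
step 4: (-1, -9) + (+16, +8) → (15, -1)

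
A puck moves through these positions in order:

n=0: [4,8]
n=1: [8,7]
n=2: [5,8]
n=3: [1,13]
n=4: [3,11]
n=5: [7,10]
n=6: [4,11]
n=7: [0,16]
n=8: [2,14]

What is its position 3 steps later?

[-1,19]

Differencing gives [+4,-1], [-3,+1], [-4,+5], [+2,-2], [+4,-1], [-3,+1], [-4,+5], [+2,-2]. This is the pattern [+4,-1], [-3,+1], [-4,+5], [+2,-2] repeated.
step 9: apply [+4,-1] → [6,13]
step 10: apply [-3,+1] → [3,14]
step 11: apply [-4,+5] → [-1,19]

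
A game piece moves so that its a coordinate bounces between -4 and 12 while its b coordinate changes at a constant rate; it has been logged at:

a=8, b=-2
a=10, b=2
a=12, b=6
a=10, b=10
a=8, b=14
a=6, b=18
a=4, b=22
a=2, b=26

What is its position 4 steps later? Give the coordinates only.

The a coordinate travels 2 per step and bounces off the walls at -4 and 12.
  step 8: 2 → 0
  step 9: 0 → -2
  step 10: -2 → -4
  step 11: -4 → -2
The b coordinate changes by +4 each step: at step 11 it is 42.

a=-2, b=42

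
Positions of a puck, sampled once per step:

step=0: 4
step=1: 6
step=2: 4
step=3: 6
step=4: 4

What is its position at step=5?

The jumps are +2, -2, +2, -2 — a geometric progression with ratio -1.
step 5: 4 + 2 → 6

6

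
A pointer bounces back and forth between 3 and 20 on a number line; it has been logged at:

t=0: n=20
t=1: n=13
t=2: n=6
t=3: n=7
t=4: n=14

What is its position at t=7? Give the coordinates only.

n=5

The value travels 7 per step and bounces off the walls at 3 and 20.
  step 5: 14 → 19
  step 6: 19 → 12
  step 7: 12 → 5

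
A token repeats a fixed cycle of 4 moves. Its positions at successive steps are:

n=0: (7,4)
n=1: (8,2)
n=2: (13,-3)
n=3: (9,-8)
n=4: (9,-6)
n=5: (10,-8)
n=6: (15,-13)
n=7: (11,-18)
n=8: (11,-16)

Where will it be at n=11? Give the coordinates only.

Differencing gives (+1,-2), (+5,-5), (-4,-5), (+0,+2), (+1,-2), (+5,-5), (-4,-5), (+0,+2). This is the pattern (+1,-2), (+5,-5), (-4,-5), (+0,+2) repeated.
step 9: apply (+1,-2) → (12,-18)
step 10: apply (+5,-5) → (17,-23)
step 11: apply (-4,-5) → (13,-28)

(13,-28)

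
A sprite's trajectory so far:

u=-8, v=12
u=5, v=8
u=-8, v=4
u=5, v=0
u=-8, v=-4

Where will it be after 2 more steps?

The u coordinate repeats the cycle [-8, 5] with period 2; step 6 mod 2 = 0, giving -8.
The v coordinate changes by -4 each step, so at step 6 it is 12 + 6·(-4) = -12.

u=-8, v=-12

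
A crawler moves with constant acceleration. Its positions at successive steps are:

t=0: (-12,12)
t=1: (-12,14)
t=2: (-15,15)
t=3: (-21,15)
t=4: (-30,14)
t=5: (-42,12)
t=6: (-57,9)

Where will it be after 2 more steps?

(-96,0)

First differences are (+0,+2), (-3,+1), (-6,+0), (-9,-1), (-12,-2), (-15,-3); their common second difference is (-3,-1) (constant acceleration).
step 7: (-57,9) + (-18,-4) → (-75,5)
step 8: (-75,5) + (-21,-5) → (-96,0)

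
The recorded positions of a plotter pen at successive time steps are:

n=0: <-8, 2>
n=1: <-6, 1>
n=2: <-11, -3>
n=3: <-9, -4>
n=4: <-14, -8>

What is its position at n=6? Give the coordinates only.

Step-to-step displacements: <+2, -1>, <-5, -4>, <+2, -1>, <-5, -4> — a repeating cycle of length 2.
step 5: apply <+2, -1> → <-12, -9>
step 6: apply <-5, -4> → <-17, -13>

<-17, -13>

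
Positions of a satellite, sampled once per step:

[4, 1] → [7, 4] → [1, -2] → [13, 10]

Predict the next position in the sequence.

The jumps are [+3, +3], [-6, -6], [+12, +12] — a geometric progression with ratio -2.
step 4: [13, 10] + [-24, -24] → [-11, -14]

[-11, -14]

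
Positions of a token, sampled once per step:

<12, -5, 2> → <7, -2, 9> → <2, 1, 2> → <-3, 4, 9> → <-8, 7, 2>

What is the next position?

The first coordinate changes by -5 each step, so at step 5 it is 12 + 5·(-5) = -13.
The second coordinate changes by +3 each step, so at step 5 it is -5 + 5·(3) = 10.
The third coordinate repeats the cycle [2, 9] with period 2; step 5 mod 2 = 1, giving 9.

<-13, 10, 9>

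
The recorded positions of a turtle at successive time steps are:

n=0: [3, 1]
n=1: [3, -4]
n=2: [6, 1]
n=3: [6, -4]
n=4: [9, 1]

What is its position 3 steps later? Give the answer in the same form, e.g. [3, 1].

The moves between consecutive positions are [+0, -5], [+3, +5], [+0, -5], [+3, +5]; they repeat the 2-cycle [[+0, -5], [+3, +5]].
step 5: apply [+0, -5] → [9, -4]
step 6: apply [+3, +5] → [12, 1]
step 7: apply [+0, -5] → [12, -4]

[12, -4]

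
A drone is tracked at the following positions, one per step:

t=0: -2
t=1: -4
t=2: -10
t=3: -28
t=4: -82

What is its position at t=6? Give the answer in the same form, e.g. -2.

-730

Consecutive displacements -2, -6, -18, -54 scale by a factor of 3 each step.
step 5: -82 − 162 → -244
step 6: -244 − 486 → -730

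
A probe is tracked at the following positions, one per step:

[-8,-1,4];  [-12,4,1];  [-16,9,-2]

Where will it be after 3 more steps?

Each step adds [-4,+5,-3] to the position.
step 3: [-16,9,-2] + [-4,+5,-3] → [-20,14,-5]
step 4: [-20,14,-5] + [-4,+5,-3] → [-24,19,-8]
step 5: [-24,19,-8] + [-4,+5,-3] → [-28,24,-11]

[-28,24,-11]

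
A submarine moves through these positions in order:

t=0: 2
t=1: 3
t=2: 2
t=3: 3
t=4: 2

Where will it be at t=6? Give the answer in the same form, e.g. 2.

2

Consecutive displacements +1, -1, +1, -1 scale by a factor of -1 each step.
step 5: 2 + 1 → 3
step 6: 3 − 1 → 2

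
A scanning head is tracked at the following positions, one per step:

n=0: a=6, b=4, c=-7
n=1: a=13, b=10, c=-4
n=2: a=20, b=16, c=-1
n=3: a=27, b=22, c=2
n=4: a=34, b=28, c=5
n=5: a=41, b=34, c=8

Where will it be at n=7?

Each step adds (+7,+6,+3) to the position.
step 6: a=41, b=34, c=8 + (+7,+6,+3) → a=48, b=40, c=11
step 7: a=48, b=40, c=11 + (+7,+6,+3) → a=55, b=46, c=14

a=55, b=46, c=14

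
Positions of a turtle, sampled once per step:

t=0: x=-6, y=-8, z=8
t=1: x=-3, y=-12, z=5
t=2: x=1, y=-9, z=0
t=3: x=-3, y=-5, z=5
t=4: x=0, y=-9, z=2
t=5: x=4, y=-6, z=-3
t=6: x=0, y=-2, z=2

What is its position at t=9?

x=3, y=1, z=-1

The moves between consecutive positions are (+3,-4,-3), (+4,+3,-5), (-4,+4,+5), (+3,-4,-3), (+4,+3,-5), (-4,+4,+5); they repeat the 3-cycle [(+3,-4,-3), (+4,+3,-5), (-4,+4,+5)].
step 7: apply (+3,-4,-3) → x=3, y=-6, z=-1
step 8: apply (+4,+3,-5) → x=7, y=-3, z=-6
step 9: apply (-4,+4,+5) → x=3, y=1, z=-1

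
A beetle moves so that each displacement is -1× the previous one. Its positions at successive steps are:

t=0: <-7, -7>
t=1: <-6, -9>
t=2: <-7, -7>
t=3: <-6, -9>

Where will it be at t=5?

<-6, -9>

Step-to-step displacements: <+1, -2>, <-1, +2>, <+1, -2>; each is -1× the previous.
step 4: <-6, -9> + <-1, +2> → <-7, -7>
step 5: <-7, -7> + <+1, -2> → <-6, -9>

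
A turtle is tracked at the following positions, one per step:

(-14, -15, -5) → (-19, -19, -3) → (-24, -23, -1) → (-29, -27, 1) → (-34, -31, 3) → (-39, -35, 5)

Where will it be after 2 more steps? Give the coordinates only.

(-49, -43, 9)

The position changes by (-5, -4, +2) every step.
step 6: (-39, -35, 5) + (-5, -4, +2) → (-44, -39, 7)
step 7: (-44, -39, 7) + (-5, -4, +2) → (-49, -43, 9)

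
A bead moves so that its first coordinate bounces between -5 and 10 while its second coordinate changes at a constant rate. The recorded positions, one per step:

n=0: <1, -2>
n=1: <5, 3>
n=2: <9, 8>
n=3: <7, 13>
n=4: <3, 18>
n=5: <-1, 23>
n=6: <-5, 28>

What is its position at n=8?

The first coordinate reflects between -5 and 10, moving 4 per step.
  step 7: -5 → -1
  step 8: -1 → 3
The second coordinate changes by +5 each step: at step 8 it is 38.

<3, 38>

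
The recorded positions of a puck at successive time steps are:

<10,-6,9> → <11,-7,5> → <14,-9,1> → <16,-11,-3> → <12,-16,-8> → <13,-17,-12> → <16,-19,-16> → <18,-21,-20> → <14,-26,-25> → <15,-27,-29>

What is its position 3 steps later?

Step-to-step displacements: <+1,-1,-4>, <+3,-2,-4>, <+2,-2,-4>, <-4,-5,-5>, <+1,-1,-4>, <+3,-2,-4>, <+2,-2,-4>, <-4,-5,-5>, <+1,-1,-4> — a repeating cycle of length 4.
step 10: apply <+3,-2,-4> → <18,-29,-33>
step 11: apply <+2,-2,-4> → <20,-31,-37>
step 12: apply <-4,-5,-5> → <16,-36,-42>

<16,-36,-42>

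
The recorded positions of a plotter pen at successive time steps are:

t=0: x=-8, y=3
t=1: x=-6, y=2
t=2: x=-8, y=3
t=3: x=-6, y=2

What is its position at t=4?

x=-8, y=3

Consecutive displacements (+2, -1), (-2, +1), (+2, -1) scale by a factor of -1 each step.
step 4: x=-6, y=2 + (-2, +1) → x=-8, y=3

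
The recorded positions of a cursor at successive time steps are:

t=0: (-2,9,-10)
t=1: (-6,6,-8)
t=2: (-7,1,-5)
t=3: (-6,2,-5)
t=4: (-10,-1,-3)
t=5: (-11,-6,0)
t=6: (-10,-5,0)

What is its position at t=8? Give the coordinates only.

The moves between consecutive positions are (-4,-3,+2), (-1,-5,+3), (+1,+1,+0), (-4,-3,+2), (-1,-5,+3), (+1,+1,+0); they repeat the 3-cycle [(-4,-3,+2), (-1,-5,+3), (+1,+1,+0)].
step 7: apply (-4,-3,+2) → (-14,-8,2)
step 8: apply (-1,-5,+3) → (-15,-13,5)

(-15,-13,5)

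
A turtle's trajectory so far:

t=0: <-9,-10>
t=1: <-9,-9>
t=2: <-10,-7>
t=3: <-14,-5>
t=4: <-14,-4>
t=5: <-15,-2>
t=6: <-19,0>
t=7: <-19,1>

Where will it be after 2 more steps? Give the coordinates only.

<-24,5>

The moves between consecutive positions are <+0,+1>, <-1,+2>, <-4,+2>, <+0,+1>, <-1,+2>, <-4,+2>, <+0,+1>; they repeat the 3-cycle [<+0,+1>, <-1,+2>, <-4,+2>].
step 8: apply <-1,+2> → <-20,3>
step 9: apply <-4,+2> → <-24,5>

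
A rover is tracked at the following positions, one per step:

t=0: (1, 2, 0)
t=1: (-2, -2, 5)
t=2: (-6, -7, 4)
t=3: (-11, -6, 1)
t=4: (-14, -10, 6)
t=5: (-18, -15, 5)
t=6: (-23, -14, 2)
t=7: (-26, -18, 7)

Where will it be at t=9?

(-35, -22, 3)

The moves between consecutive positions are (-3, -4, +5), (-4, -5, -1), (-5, +1, -3), (-3, -4, +5), (-4, -5, -1), (-5, +1, -3), (-3, -4, +5); they repeat the 3-cycle [(-3, -4, +5), (-4, -5, -1), (-5, +1, -3)].
step 8: apply (-4, -5, -1) → (-30, -23, 6)
step 9: apply (-5, +1, -3) → (-35, -22, 3)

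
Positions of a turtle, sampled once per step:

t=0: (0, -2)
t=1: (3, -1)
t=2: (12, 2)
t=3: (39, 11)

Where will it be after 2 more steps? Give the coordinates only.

(363, 119)

Step-to-step displacements: (+3, +1), (+9, +3), (+27, +9); each is 3× the previous.
step 4: (39, 11) + (+81, +27) → (120, 38)
step 5: (120, 38) + (+243, +81) → (363, 119)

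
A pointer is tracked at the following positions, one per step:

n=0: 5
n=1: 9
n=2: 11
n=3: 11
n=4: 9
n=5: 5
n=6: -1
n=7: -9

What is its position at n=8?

-19

Taking differences between consecutive positions: +4, +2, +0, -2, -4, -6, -8. These grow by -2 each step.
step 8: -9 − 10 → -19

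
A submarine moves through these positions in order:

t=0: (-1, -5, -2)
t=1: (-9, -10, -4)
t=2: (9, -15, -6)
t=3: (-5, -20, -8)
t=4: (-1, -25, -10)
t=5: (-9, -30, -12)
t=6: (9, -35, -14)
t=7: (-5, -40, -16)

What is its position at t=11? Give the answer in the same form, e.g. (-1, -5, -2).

(-5, -60, -24)

The first coordinate repeats the cycle [-1, -9, 9, -5] with period 4; step 11 mod 4 = 3, giving -5.
The second coordinate changes by -5 each step, so at step 11 it is -5 + 11·(-5) = -60.
The third coordinate changes by -2 each step, so at step 11 it is -2 + 11·(-2) = -24.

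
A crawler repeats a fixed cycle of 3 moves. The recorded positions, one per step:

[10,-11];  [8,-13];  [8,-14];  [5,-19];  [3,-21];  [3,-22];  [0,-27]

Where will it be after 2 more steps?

[-2,-30]

The moves between consecutive positions are [-2,-2], [+0,-1], [-3,-5], [-2,-2], [+0,-1], [-3,-5]; they repeat the 3-cycle [[-2,-2], [+0,-1], [-3,-5]].
step 7: apply [-2,-2] → [-2,-29]
step 8: apply [+0,-1] → [-2,-30]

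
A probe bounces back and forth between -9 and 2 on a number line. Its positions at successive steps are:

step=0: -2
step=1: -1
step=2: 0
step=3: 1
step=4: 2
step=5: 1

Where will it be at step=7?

The value reflects between -9 and 2, moving 1 per step.
  step 6: 1 → 0
  step 7: 0 → -1

-1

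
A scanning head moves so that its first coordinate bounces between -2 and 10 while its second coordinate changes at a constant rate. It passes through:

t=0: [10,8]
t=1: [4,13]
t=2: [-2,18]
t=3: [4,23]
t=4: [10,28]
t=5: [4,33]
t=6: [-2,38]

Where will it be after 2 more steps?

[10,48]

The first coordinate reflects between -2 and 10, moving 6 per step.
  step 7: -2 → 4
  step 8: 4 → 10
The second coordinate changes by +5 each step: at step 8 it is 48.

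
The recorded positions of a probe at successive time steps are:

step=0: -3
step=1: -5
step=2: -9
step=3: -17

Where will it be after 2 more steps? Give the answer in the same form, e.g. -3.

-65

Step-to-step displacements: -2, -4, -8; each is 2× the previous.
step 4: -17 − 16 → -33
step 5: -33 − 32 → -65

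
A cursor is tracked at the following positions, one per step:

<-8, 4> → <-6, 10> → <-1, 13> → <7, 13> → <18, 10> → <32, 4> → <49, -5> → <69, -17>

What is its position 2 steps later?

<118, -50>

Taking differences between consecutive positions: <+2, +6>, <+5, +3>, <+8, +0>, <+11, -3>, <+14, -6>, <+17, -9>, <+20, -12>. These grow by <+3, -3> each step.
step 8: <69, -17> + <+23, -15> → <92, -32>
step 9: <92, -32> + <+26, -18> → <118, -50>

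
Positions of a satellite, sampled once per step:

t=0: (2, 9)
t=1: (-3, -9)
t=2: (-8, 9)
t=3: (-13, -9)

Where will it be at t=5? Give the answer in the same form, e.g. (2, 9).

First: linear, -5 per step → -23 at step 5.
Second: cycles through 9, -9 every 2 steps. Step 5 lands at position 1 of the cycle → -9.

(-23, -9)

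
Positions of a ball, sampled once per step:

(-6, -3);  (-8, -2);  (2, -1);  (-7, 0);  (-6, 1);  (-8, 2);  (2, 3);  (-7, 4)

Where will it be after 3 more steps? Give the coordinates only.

The first coordinate repeats the cycle [-6, -8, 2, -7] with period 4; step 10 mod 4 = 2, giving 2.
The second coordinate changes by +1 each step, so at step 10 it is -3 + 10·(1) = 7.

(2, 7)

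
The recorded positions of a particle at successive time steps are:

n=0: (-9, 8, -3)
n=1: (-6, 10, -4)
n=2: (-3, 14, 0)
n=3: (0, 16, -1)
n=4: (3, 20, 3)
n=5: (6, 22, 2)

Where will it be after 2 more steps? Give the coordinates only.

The moves between consecutive positions are (+3, +2, -1), (+3, +4, +4), (+3, +2, -1), (+3, +4, +4), (+3, +2, -1); they repeat the 2-cycle [(+3, +2, -1), (+3, +4, +4)].
step 6: apply (+3, +4, +4) → (9, 26, 6)
step 7: apply (+3, +2, -1) → (12, 28, 5)

(12, 28, 5)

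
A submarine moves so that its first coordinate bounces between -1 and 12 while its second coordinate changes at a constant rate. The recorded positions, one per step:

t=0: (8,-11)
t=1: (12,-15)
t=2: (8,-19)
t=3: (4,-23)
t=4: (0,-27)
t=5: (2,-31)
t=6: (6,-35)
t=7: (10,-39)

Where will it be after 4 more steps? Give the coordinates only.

The first coordinate reflects between -1 and 12, moving 4 per step.
  step 8: 10 → 10
  step 9: 10 → 6
  step 10: 6 → 2
  step 11: 2 → 0
The second coordinate changes by -4 each step: at step 11 it is -55.

(0,-55)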